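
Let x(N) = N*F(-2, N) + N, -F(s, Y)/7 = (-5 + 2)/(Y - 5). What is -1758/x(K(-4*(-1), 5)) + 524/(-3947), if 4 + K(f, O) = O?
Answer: 27746396/67099 ≈ 413.51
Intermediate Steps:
K(f, O) = -4 + O
F(s, Y) = 21/(-5 + Y) (F(s, Y) = -7*(-5 + 2)/(Y - 5) = -(-21)/(-5 + Y) = 21/(-5 + Y))
x(N) = N + 21*N/(-5 + N) (x(N) = N*(21/(-5 + N)) + N = 21*N/(-5 + N) + N = N + 21*N/(-5 + N))
-1758/x(K(-4*(-1), 5)) + 524/(-3947) = -1758*(-5 + (-4 + 5))/((-4 + 5)*(16 + (-4 + 5))) + 524/(-3947) = -1758*(-5 + 1)/(16 + 1) + 524*(-1/3947) = -1758/(1*17/(-4)) - 524/3947 = -1758/(1*(-¼)*17) - 524/3947 = -1758/(-17/4) - 524/3947 = -1758*(-4/17) - 524/3947 = 7032/17 - 524/3947 = 27746396/67099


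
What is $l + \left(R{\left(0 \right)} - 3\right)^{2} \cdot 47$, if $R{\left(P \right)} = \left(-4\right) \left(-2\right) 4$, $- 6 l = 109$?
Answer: $\frac{237053}{6} \approx 39509.0$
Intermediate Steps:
$l = - \frac{109}{6}$ ($l = \left(- \frac{1}{6}\right) 109 = - \frac{109}{6} \approx -18.167$)
$R{\left(P \right)} = 32$ ($R{\left(P \right)} = 8 \cdot 4 = 32$)
$l + \left(R{\left(0 \right)} - 3\right)^{2} \cdot 47 = - \frac{109}{6} + \left(32 - 3\right)^{2} \cdot 47 = - \frac{109}{6} + 29^{2} \cdot 47 = - \frac{109}{6} + 841 \cdot 47 = - \frac{109}{6} + 39527 = \frac{237053}{6}$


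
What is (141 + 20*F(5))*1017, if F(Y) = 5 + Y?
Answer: 346797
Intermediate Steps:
(141 + 20*F(5))*1017 = (141 + 20*(5 + 5))*1017 = (141 + 20*10)*1017 = (141 + 200)*1017 = 341*1017 = 346797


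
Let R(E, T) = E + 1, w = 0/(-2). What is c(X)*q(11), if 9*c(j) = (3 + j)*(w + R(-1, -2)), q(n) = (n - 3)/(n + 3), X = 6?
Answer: 0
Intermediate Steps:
w = 0 (w = 0*(-½) = 0)
R(E, T) = 1 + E
q(n) = (-3 + n)/(3 + n)
c(j) = 0 (c(j) = ((3 + j)*(0 + (1 - 1)))/9 = ((3 + j)*(0 + 0))/9 = ((3 + j)*0)/9 = (⅑)*0 = 0)
c(X)*q(11) = 0*((-3 + 11)/(3 + 11)) = 0*(8/14) = 0*((1/14)*8) = 0*(4/7) = 0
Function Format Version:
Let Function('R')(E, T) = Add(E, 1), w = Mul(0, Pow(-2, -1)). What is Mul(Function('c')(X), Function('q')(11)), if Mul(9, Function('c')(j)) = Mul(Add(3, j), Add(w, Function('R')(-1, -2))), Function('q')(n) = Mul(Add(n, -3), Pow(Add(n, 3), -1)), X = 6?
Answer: 0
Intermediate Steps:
w = 0 (w = Mul(0, Rational(-1, 2)) = 0)
Function('R')(E, T) = Add(1, E)
Function('q')(n) = Mul(Pow(Add(3, n), -1), Add(-3, n)) (Function('q')(n) = Mul(Add(-3, n), Pow(Add(3, n), -1)) = Mul(Pow(Add(3, n), -1), Add(-3, n)))
Function('c')(j) = 0 (Function('c')(j) = Mul(Rational(1, 9), Mul(Add(3, j), Add(0, Add(1, -1)))) = Mul(Rational(1, 9), Mul(Add(3, j), Add(0, 0))) = Mul(Rational(1, 9), Mul(Add(3, j), 0)) = Mul(Rational(1, 9), 0) = 0)
Mul(Function('c')(X), Function('q')(11)) = Mul(0, Mul(Pow(Add(3, 11), -1), Add(-3, 11))) = Mul(0, Mul(Pow(14, -1), 8)) = Mul(0, Mul(Rational(1, 14), 8)) = Mul(0, Rational(4, 7)) = 0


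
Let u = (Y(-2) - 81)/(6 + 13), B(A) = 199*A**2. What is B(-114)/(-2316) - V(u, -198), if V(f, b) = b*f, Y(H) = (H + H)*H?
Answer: -6884445/3667 ≈ -1877.4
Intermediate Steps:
Y(H) = 2*H**2 (Y(H) = (2*H)*H = 2*H**2)
u = -73/19 (u = (2*(-2)**2 - 81)/(6 + 13) = (2*4 - 81)/19 = (8 - 81)*(1/19) = -73*1/19 = -73/19 ≈ -3.8421)
B(-114)/(-2316) - V(u, -198) = (199*(-114)**2)/(-2316) - (-198)*(-73)/19 = (199*12996)*(-1/2316) - 1*14454/19 = 2586204*(-1/2316) - 14454/19 = -215517/193 - 14454/19 = -6884445/3667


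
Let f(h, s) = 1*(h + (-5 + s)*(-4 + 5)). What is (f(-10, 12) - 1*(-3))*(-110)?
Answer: 0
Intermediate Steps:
f(h, s) = -5 + h + s (f(h, s) = 1*(h + (-5 + s)*1) = 1*(h + (-5 + s)) = 1*(-5 + h + s) = -5 + h + s)
(f(-10, 12) - 1*(-3))*(-110) = ((-5 - 10 + 12) - 1*(-3))*(-110) = (-3 + 3)*(-110) = 0*(-110) = 0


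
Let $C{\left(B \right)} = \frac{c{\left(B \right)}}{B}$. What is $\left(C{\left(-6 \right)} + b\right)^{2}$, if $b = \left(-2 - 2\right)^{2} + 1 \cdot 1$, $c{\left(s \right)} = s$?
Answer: $324$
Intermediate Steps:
$b = 17$ ($b = \left(-4\right)^{2} + 1 = 16 + 1 = 17$)
$C{\left(B \right)} = 1$ ($C{\left(B \right)} = \frac{B}{B} = 1$)
$\left(C{\left(-6 \right)} + b\right)^{2} = \left(1 + 17\right)^{2} = 18^{2} = 324$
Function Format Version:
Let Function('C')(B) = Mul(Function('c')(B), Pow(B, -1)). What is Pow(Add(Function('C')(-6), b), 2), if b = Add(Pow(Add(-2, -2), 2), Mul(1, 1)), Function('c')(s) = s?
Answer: 324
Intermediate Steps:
b = 17 (b = Add(Pow(-4, 2), 1) = Add(16, 1) = 17)
Function('C')(B) = 1 (Function('C')(B) = Mul(B, Pow(B, -1)) = 1)
Pow(Add(Function('C')(-6), b), 2) = Pow(Add(1, 17), 2) = Pow(18, 2) = 324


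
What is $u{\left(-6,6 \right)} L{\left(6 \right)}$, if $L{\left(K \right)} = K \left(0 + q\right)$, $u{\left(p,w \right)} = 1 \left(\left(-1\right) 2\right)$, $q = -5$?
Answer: $60$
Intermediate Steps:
$u{\left(p,w \right)} = -2$ ($u{\left(p,w \right)} = 1 \left(-2\right) = -2$)
$L{\left(K \right)} = - 5 K$ ($L{\left(K \right)} = K \left(0 - 5\right) = K \left(-5\right) = - 5 K$)
$u{\left(-6,6 \right)} L{\left(6 \right)} = - 2 \left(\left(-5\right) 6\right) = \left(-2\right) \left(-30\right) = 60$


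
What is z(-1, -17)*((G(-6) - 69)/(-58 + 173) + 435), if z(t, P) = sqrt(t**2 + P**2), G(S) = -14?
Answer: 49942*sqrt(290)/115 ≈ 7395.5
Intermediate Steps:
z(t, P) = sqrt(P**2 + t**2)
z(-1, -17)*((G(-6) - 69)/(-58 + 173) + 435) = sqrt((-17)**2 + (-1)**2)*((-14 - 69)/(-58 + 173) + 435) = sqrt(289 + 1)*(-83/115 + 435) = sqrt(290)*(-83*1/115 + 435) = sqrt(290)*(-83/115 + 435) = sqrt(290)*(49942/115) = 49942*sqrt(290)/115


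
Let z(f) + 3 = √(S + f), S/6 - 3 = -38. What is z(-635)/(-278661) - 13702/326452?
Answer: -636205611/15161573462 - 13*I*√5/278661 ≈ -0.041962 - 0.00010432*I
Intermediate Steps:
S = -210 (S = 18 + 6*(-38) = 18 - 228 = -210)
z(f) = -3 + √(-210 + f)
z(-635)/(-278661) - 13702/326452 = (-3 + √(-210 - 635))/(-278661) - 13702/326452 = (-3 + √(-845))*(-1/278661) - 13702*1/326452 = (-3 + 13*I*√5)*(-1/278661) - 6851/163226 = (1/92887 - 13*I*√5/278661) - 6851/163226 = -636205611/15161573462 - 13*I*√5/278661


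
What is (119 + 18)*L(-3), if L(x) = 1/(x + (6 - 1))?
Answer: 137/2 ≈ 68.500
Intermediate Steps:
L(x) = 1/(5 + x) (L(x) = 1/(x + 5) = 1/(5 + x))
(119 + 18)*L(-3) = (119 + 18)/(5 - 3) = 137/2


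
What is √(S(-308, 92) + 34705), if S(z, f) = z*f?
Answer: √6369 ≈ 79.806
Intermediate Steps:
S(z, f) = f*z
√(S(-308, 92) + 34705) = √(92*(-308) + 34705) = √(-28336 + 34705) = √6369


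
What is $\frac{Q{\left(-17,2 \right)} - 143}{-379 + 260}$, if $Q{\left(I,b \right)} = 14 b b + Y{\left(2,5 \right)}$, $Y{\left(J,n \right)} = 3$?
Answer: $\frac{12}{17} \approx 0.70588$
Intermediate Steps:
$Q{\left(I,b \right)} = 3 + 14 b^{2}$ ($Q{\left(I,b \right)} = 14 b b + 3 = 14 b^{2} + 3 = 3 + 14 b^{2}$)
$\frac{Q{\left(-17,2 \right)} - 143}{-379 + 260} = \frac{\left(3 + 14 \cdot 2^{2}\right) - 143}{-379 + 260} = \frac{\left(3 + 14 \cdot 4\right) - 143}{-119} = \left(\left(3 + 56\right) - 143\right) \left(- \frac{1}{119}\right) = \left(59 - 143\right) \left(- \frac{1}{119}\right) = \left(-84\right) \left(- \frac{1}{119}\right) = \frac{12}{17}$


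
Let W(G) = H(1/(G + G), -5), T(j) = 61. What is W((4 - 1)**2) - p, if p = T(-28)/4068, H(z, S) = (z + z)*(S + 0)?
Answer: -2321/4068 ≈ -0.57055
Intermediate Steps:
H(z, S) = 2*S*z (H(z, S) = (2*z)*S = 2*S*z)
W(G) = -5/G (W(G) = 2*(-5)/(G + G) = 2*(-5)/(2*G) = 2*(-5)*(1/(2*G)) = -5/G)
p = 61/4068 ≈ 0.014995
W((4 - 1)**2) - p = -5/(4 - 1)**2 - 1*61/4068 = -5/(3**2) - 61/4068 = -5/9 - 61/4068 = -2321/4068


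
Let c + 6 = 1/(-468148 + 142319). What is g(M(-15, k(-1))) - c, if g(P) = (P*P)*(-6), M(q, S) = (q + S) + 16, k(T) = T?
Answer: 1954975/325829 ≈ 6.0000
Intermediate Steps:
c = -1954975/325829 (c = -6 + 1/(-468148 + 142319) = -6 + 1/(-325829) = -6 - 1/325829 = -1954975/325829 ≈ -6.0000)
M(q, S) = 16 + S + q (M(q, S) = (S + q) + 16 = 16 + S + q)
g(P) = -6*P² (g(P) = P²*(-6) = -6*P²)
g(M(-15, k(-1))) - c = -6*(16 - 1 - 15)² - 1*(-1954975/325829) = -6*0² + 1954975/325829 = -6*0 + 1954975/325829 = 0 + 1954975/325829 = 1954975/325829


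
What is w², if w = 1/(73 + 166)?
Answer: 1/57121 ≈ 1.7507e-5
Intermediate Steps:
w = 1/239 ≈ 0.0041841
w² = (1/239)² = 1/57121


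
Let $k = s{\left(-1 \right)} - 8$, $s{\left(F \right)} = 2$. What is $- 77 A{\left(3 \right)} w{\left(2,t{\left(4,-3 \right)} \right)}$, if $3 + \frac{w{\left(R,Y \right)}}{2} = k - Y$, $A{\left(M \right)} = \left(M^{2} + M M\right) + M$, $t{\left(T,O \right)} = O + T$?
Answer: $32340$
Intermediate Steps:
$k = -6$ ($k = 2 - 8 = -6$)
$A{\left(M \right)} = M + 2 M^{2}$ ($A{\left(M \right)} = \left(M^{2} + M^{2}\right) + M = 2 M^{2} + M = M + 2 M^{2}$)
$w{\left(R,Y \right)} = -18 - 2 Y$ ($w{\left(R,Y \right)} = -6 + 2 \left(-6 - Y\right) = -6 - \left(12 + 2 Y\right) = -18 - 2 Y$)
$- 77 A{\left(3 \right)} w{\left(2,t{\left(4,-3 \right)} \right)} = - 77 \cdot 3 \left(1 + 2 \cdot 3\right) \left(-18 - 2 \left(-3 + 4\right)\right) = - 77 \cdot 3 \left(1 + 6\right) \left(-18 - 2\right) = - 77 \cdot 3 \cdot 7 \left(-18 - 2\right) = \left(-77\right) 21 \left(-20\right) = \left(-1617\right) \left(-20\right) = 32340$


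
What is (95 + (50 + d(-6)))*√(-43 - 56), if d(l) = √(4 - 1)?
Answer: 3*I*√11*(145 + √3) ≈ 1460.0*I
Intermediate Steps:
d(l) = √3
(95 + (50 + d(-6)))*√(-43 - 56) = (95 + (50 + √3))*√(-43 - 56) = (145 + √3)*√(-99) = (145 + √3)*(3*I*√11) = 3*I*√11*(145 + √3)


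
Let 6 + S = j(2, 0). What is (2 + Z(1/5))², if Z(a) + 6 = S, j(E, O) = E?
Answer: 64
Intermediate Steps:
S = -4 (S = -6 + 2 = -4)
Z(a) = -10 (Z(a) = -6 - 4 = -10)
(2 + Z(1/5))² = (2 - 10)² = (-8)² = 64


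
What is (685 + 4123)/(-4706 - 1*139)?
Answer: -4808/4845 ≈ -0.99236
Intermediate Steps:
(685 + 4123)/(-4706 - 1*139) = 4808/(-4706 - 139) = 4808/(-4845) = 4808*(-1/4845) = -4808/4845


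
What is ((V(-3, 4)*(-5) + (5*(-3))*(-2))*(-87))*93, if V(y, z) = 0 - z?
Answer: -404550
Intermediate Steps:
V(y, z) = -z
((V(-3, 4)*(-5) + (5*(-3))*(-2))*(-87))*93 = ((-1*4*(-5) + (5*(-3))*(-2))*(-87))*93 = ((-4*(-5) - 15*(-2))*(-87))*93 = ((20 + 30)*(-87))*93 = (50*(-87))*93 = -4350*93 = -404550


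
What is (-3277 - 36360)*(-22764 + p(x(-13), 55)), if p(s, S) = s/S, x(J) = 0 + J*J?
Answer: 49619618087/55 ≈ 9.0217e+8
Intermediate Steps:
x(J) = J**2 (x(J) = 0 + J**2 = J**2)
(-3277 - 36360)*(-22764 + p(x(-13), 55)) = (-3277 - 36360)*(-22764 + (-13)**2/55) = -39637*(-22764 + 169*(1/55)) = -39637*(-22764 + 169/55) = -39637*(-1251851/55) = 49619618087/55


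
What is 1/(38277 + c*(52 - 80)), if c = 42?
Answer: 1/37101 ≈ 2.6953e-5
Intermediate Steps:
1/(38277 + c*(52 - 80)) = 1/(38277 + 42*(52 - 80)) = 1/(38277 + 42*(-28)) = 1/(38277 - 1176) = 1/37101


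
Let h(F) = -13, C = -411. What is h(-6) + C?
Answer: -424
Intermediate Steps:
h(-6) + C = -13 - 411 = -424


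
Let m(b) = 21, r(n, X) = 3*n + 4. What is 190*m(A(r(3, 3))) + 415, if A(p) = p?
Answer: 4405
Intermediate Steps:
r(n, X) = 4 + 3*n
190*m(A(r(3, 3))) + 415 = 190*21 + 415 = 3990 + 415 = 4405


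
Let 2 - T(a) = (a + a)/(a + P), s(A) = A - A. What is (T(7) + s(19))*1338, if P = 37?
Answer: 24753/11 ≈ 2250.3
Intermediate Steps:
s(A) = 0
T(a) = 2 - 2*a/(37 + a) (T(a) = 2 - (a + a)/(a + 37) = 2 - 2*a/(37 + a))
(T(7) + s(19))*1338 = (74/(37 + 7) + 0)*1338 = (74/44 + 0)*1338 = (74*(1/44) + 0)*1338 = (37/22 + 0)*1338 = (37/22)*1338 = 24753/11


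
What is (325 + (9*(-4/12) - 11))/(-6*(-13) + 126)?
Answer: 311/204 ≈ 1.5245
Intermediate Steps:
(325 + (9*(-4/12) - 11))/(-6*(-13) + 126) = (325 + (9*(-4*1/12) - 11))/(78 + 126) = (325 + (9*(-⅓) - 11))/204 = (325 + (-3 - 11))*(1/204) = (325 - 14)*(1/204) = 311*(1/204) = 311/204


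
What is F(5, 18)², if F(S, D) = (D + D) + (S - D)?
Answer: 529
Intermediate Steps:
F(S, D) = D + S (F(S, D) = 2*D + (S - D) = D + S)
F(5, 18)² = (18 + 5)² = 23² = 529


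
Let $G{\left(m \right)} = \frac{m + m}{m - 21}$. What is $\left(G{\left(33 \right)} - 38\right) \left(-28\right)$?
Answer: $910$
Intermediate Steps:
$G{\left(m \right)} = \frac{2 m}{-21 + m}$
$\left(G{\left(33 \right)} - 38\right) \left(-28\right) = \left(2 \cdot 33 \frac{1}{-21 + 33} - 38\right) \left(-28\right) = \left(2 \cdot 33 \cdot \frac{1}{12} - 38\right) \left(-28\right) = \left(\frac{11}{2} - 38\right) \left(-28\right) = \left(- \frac{65}{2}\right) \left(-28\right) = 910$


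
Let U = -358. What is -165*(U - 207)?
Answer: 93225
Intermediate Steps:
-165*(U - 207) = -165*(-358 - 207) = -165*(-565) = 93225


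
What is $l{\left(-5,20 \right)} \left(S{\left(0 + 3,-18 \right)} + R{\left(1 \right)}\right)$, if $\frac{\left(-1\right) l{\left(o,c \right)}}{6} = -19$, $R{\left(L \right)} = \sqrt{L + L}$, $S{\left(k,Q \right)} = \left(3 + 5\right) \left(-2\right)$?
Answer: $-1824 + 114 \sqrt{2} \approx -1662.8$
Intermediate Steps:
$S{\left(k,Q \right)} = -16$ ($S{\left(k,Q \right)} = 8 \left(-2\right) = -16$)
$R{\left(L \right)} = \sqrt{2} \sqrt{L}$ ($R{\left(L \right)} = \sqrt{2 L} = \sqrt{2} \sqrt{L}$)
$l{\left(o,c \right)} = 114$ ($l{\left(o,c \right)} = \left(-6\right) \left(-19\right) = 114$)
$l{\left(-5,20 \right)} \left(S{\left(0 + 3,-18 \right)} + R{\left(1 \right)}\right) = 114 \left(-16 + \sqrt{2} \sqrt{1}\right) = 114 \left(-16 + \sqrt{2} \cdot 1\right) = 114 \left(-16 + \sqrt{2}\right) = -1824 + 114 \sqrt{2}$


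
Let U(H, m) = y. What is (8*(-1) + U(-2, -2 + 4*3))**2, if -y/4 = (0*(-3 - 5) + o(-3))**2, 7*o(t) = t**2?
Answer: 512656/2401 ≈ 213.52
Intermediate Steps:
o(t) = t**2/7
y = -324/49 (y = -4*(0*(-3 - 5) + (1/7)*(-3)**2)**2 = -4*(0*(-8) + (1/7)*9)**2 = -4*(0 + 9/7)**2 = -4*(9/7)**2 = -4*81/49 = -324/49 ≈ -6.6122)
U(H, m) = -324/49
(8*(-1) + U(-2, -2 + 4*3))**2 = (8*(-1) - 324/49)**2 = (-8 - 324/49)**2 = (-716/49)**2 = 512656/2401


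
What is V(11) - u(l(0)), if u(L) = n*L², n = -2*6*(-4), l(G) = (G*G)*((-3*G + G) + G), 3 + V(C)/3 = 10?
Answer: 21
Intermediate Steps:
V(C) = 21 (V(C) = -9 + 3*10 = -9 + 30 = 21)
l(G) = -G³ (l(G) = G²*(-2*G + G) = G²*(-G) = -G³)
n = 48 (n = -12*(-4) = 48)
u(L) = 48*L²
V(11) - u(l(0)) = 21 - 48*(-1*0³)² = 21 - 48*(-1*0)² = 21 - 48*0² = 21 - 48*0 = 21 - 1*0 = 21 + 0 = 21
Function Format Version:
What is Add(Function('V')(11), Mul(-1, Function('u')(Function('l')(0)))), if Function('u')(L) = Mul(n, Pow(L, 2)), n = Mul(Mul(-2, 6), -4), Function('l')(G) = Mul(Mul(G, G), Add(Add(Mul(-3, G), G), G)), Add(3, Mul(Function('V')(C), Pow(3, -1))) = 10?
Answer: 21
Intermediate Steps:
Function('V')(C) = 21 (Function('V')(C) = Add(-9, Mul(3, 10)) = Add(-9, 30) = 21)
Function('l')(G) = Mul(-1, Pow(G, 3)) (Function('l')(G) = Mul(Pow(G, 2), Add(Mul(-2, G), G)) = Mul(Pow(G, 2), Mul(-1, G)) = Mul(-1, Pow(G, 3)))
n = 48 (n = Mul(-12, -4) = 48)
Function('u')(L) = Mul(48, Pow(L, 2))
Add(Function('V')(11), Mul(-1, Function('u')(Function('l')(0)))) = Add(21, Mul(-1, Mul(48, Pow(Mul(-1, Pow(0, 3)), 2)))) = Add(21, Mul(-1, Mul(48, Pow(Mul(-1, 0), 2)))) = Add(21, Mul(-1, Mul(48, Pow(0, 2)))) = Add(21, Mul(-1, Mul(48, 0))) = Add(21, Mul(-1, 0)) = Add(21, 0) = 21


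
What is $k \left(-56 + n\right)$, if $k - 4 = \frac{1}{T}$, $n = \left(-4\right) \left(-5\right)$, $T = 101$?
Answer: $- \frac{14580}{101} \approx -144.36$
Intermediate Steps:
$n = 20$
$k = \frac{405}{101}$ ($k = 4 + \frac{1}{101} = \frac{405}{101} \approx 4.0099$)
$k \left(-56 + n\right) = \frac{405 \left(-56 + 20\right)}{101} = \frac{405}{101} \left(-36\right) = - \frac{14580}{101}$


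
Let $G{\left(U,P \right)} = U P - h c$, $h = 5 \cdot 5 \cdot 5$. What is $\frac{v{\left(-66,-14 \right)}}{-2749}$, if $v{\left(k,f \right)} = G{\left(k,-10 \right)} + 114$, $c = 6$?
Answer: $- \frac{24}{2749} \approx -0.0087304$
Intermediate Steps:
$h = 125$ ($h = 25 \cdot 5 = 125$)
$G{\left(U,P \right)} = -750 + P U$ ($G{\left(U,P \right)} = U P - 125 \cdot 6 = P U - 750 = -750 + P U$)
$v{\left(k,f \right)} = -636 - 10 k$ ($v{\left(k,f \right)} = \left(-750 - 10 k\right) + 114 = -636 - 10 k$)
$\frac{v{\left(-66,-14 \right)}}{-2749} = \frac{-636 - -660}{-2749} = \left(-636 + 660\right) \left(- \frac{1}{2749}\right) = 24 \left(- \frac{1}{2749}\right) = - \frac{24}{2749}$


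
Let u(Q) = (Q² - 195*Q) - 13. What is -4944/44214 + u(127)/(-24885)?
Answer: 4803249/20375285 ≈ 0.23574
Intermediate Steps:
u(Q) = -13 + Q² - 195*Q
-4944/44214 + u(127)/(-24885) = -4944/44214 + (-13 + 127² - 195*127)/(-24885) = -4944*1/44214 + (-13 + 16129 - 24765)*(-1/24885) = -824/7369 - 8649*(-1/24885) = -824/7369 + 961/2765 = 4803249/20375285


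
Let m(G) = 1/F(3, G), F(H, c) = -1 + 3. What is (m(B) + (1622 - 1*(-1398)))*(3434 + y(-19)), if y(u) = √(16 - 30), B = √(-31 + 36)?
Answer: 10372397 + 6041*I*√14/2 ≈ 1.0372e+7 + 11302.0*I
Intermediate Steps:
F(H, c) = 2
B = √5 ≈ 2.2361
y(u) = I*√14 (y(u) = √(-14) = I*√14)
m(G) = ½ (m(G) = 1/2 = ½)
(m(B) + (1622 - 1*(-1398)))*(3434 + y(-19)) = (½ + (1622 - 1*(-1398)))*(3434 + I*√14) = (½ + (1622 + 1398))*(3434 + I*√14) = (½ + 3020)*(3434 + I*√14) = 6041*(3434 + I*√14)/2 = 10372397 + 6041*I*√14/2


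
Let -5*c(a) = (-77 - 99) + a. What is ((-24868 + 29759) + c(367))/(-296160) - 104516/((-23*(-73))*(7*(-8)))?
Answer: 794197367/725160100 ≈ 1.0952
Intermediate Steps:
c(a) = 176/5 - a/5 (c(a) = -((-77 - 99) + a)/5 = -(-176 + a)/5 = 176/5 - a/5)
((-24868 + 29759) + c(367))/(-296160) - 104516/((-23*(-73))*(7*(-8))) = ((-24868 + 29759) + (176/5 - ⅕*367))/(-296160) - 104516/((-23*(-73))*(7*(-8))) = (4891 + (176/5 - 367/5))*(-1/296160) - 104516/(1679*(-56)) = (4891 - 191/5)*(-1/296160) - 104516/(-94024) = (24264/5)*(-1/296160) - 104516*(-1/94024) = -1011/61700 + 26129/23506 = 794197367/725160100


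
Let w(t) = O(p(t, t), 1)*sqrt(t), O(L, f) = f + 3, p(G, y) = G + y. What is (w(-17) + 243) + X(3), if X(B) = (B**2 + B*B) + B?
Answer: 264 + 4*I*sqrt(17) ≈ 264.0 + 16.492*I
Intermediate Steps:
O(L, f) = 3 + f
X(B) = B + 2*B**2 (X(B) = (B**2 + B**2) + B = 2*B**2 + B = B + 2*B**2)
w(t) = 4*sqrt(t) (w(t) = (3 + 1)*sqrt(t) = 4*sqrt(t))
(w(-17) + 243) + X(3) = (4*sqrt(-17) + 243) + 3*(1 + 2*3) = (4*(I*sqrt(17)) + 243) + 3*(1 + 6) = (4*I*sqrt(17) + 243) + 3*7 = (243 + 4*I*sqrt(17)) + 21 = 264 + 4*I*sqrt(17)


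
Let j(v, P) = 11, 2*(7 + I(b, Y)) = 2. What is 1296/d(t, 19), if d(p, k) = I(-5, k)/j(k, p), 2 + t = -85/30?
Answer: -2376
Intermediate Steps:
I(b, Y) = -6 (I(b, Y) = -7 + (1/2)*2 = -7 + 1 = -6)
t = -29/6 (t = -2 - 85/30 = -2 - 85*1/30 = -2 - 17/6 = -29/6 ≈ -4.8333)
d(p, k) = -6/11
1296/d(t, 19) = 1296/(-6/11) = 1296*(-11/6) = -2376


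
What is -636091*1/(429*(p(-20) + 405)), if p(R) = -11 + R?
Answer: -636091/160446 ≈ -3.9645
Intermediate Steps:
-636091*1/(429*(p(-20) + 405)) = -636091*1/(429*((-11 - 20) + 405)) = -636091*1/(429*(-31 + 405)) = -636091/(429*374) = -636091/160446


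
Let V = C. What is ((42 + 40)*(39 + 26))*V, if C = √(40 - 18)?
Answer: 5330*√22 ≈ 25000.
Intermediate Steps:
C = √22 ≈ 4.6904
V = √22 ≈ 4.6904
((42 + 40)*(39 + 26))*V = ((42 + 40)*(39 + 26))*√22 = (82*65)*√22 = 5330*√22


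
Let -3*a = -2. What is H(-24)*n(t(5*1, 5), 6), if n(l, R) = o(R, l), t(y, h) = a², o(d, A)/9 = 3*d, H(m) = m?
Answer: -3888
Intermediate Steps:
a = ⅔ (a = -⅓*(-2) = ⅔ ≈ 0.66667)
o(d, A) = 27*d (o(d, A) = 9*(3*d) = 27*d)
t(y, h) = 4/9 (t(y, h) = (⅔)² = 4/9)
n(l, R) = 27*R
H(-24)*n(t(5*1, 5), 6) = -648*6 = -24*162 = -3888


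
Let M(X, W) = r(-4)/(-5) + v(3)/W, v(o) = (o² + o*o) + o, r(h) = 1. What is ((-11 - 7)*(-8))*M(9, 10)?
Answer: 1368/5 ≈ 273.60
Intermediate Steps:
v(o) = o + 2*o² (v(o) = (o² + o²) + o = 2*o² + o = o + 2*o²)
M(X, W) = -⅕ + 21/W (M(X, W) = 1/(-5) + (3*(1 + 2*3))/W = 1*(-⅕) + (3*(1 + 6))/W = -⅕ + (3*7)/W = -⅕ + 21/W)
((-11 - 7)*(-8))*M(9, 10) = ((-11 - 7)*(-8))*((⅕)*(105 - 1*10)/10) = (-18*(-8))*((⅕)*(⅒)*(105 - 10)) = 144*((⅕)*(⅒)*95) = 144*(19/10) = 1368/5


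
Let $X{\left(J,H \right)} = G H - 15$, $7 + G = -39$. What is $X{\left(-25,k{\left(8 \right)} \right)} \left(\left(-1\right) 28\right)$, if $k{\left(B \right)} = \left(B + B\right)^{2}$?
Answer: $330148$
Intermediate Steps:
$G = -46$ ($G = -7 - 39 = -46$)
$k{\left(B \right)} = 4 B^{2}$ ($k{\left(B \right)} = \left(2 B\right)^{2} = 4 B^{2}$)
$X{\left(J,H \right)} = -15 - 46 H$ ($X{\left(J,H \right)} = - 46 H - 15 = -15 - 46 H$)
$X{\left(-25,k{\left(8 \right)} \right)} \left(\left(-1\right) 28\right) = \left(-15 - 46 \cdot 4 \cdot 8^{2}\right) \left(\left(-1\right) 28\right) = \left(-15 - 46 \cdot 4 \cdot 64\right) \left(-28\right) = \left(-15 - 11776\right) \left(-28\right) = \left(-11791\right) \left(-28\right) = 330148$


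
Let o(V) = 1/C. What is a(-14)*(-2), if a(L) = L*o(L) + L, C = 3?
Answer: 112/3 ≈ 37.333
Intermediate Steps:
o(V) = ⅓ (o(V) = 1/3 = ⅓)
a(L) = 4*L/3 (a(L) = L*(⅓) + L = L/3 + L = 4*L/3)
a(-14)*(-2) = ((4/3)*(-14))*(-2) = -56/3*(-2) = 112/3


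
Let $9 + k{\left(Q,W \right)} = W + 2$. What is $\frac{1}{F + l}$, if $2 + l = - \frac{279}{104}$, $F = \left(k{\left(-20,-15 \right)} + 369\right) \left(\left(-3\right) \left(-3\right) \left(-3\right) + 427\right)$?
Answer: $\frac{104}{14434713} \approx 7.2049 \cdot 10^{-6}$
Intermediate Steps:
$k{\left(Q,W \right)} = -7 + W$ ($k{\left(Q,W \right)} = -9 + \left(W + 2\right) = -9 + \left(2 + W\right) = -7 + W$)
$F = 138800$ ($F = \left(\left(-7 - 15\right) + 369\right) \left(\left(-3\right) \left(-3\right) \left(-3\right) + 427\right) = \left(-22 + 369\right) \left(9 \left(-3\right) + 427\right) = 347 \left(-27 + 427\right) = 347 \cdot 400 = 138800$)
$l = - \frac{487}{104}$ ($l = -2 - \frac{279}{104} = - \frac{487}{104} \approx -4.6827$)
$\frac{1}{F + l} = \frac{1}{138800 - \frac{487}{104}} = \frac{1}{\frac{14434713}{104}} = \frac{104}{14434713}$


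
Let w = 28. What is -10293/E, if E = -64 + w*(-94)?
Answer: 10293/2696 ≈ 3.8179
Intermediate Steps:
E = -2696 (E = -64 + 28*(-94) = -64 - 2632 = -2696)
-10293/E = -10293/(-2696) = -10293*(-1/2696) = 10293/2696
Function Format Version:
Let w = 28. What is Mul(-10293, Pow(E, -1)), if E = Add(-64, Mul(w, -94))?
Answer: Rational(10293, 2696) ≈ 3.8179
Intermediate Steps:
E = -2696 (E = Add(-64, Mul(28, -94)) = Add(-64, -2632) = -2696)
Mul(-10293, Pow(E, -1)) = Mul(-10293, Pow(-2696, -1)) = Mul(-10293, Rational(-1, 2696)) = Rational(10293, 2696)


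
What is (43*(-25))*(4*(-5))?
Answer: 21500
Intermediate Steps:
(43*(-25))*(4*(-5)) = -1075*(-20) = 21500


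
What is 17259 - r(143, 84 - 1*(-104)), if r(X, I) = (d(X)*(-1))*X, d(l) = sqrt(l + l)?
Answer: 17259 + 143*sqrt(286) ≈ 19677.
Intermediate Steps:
d(l) = sqrt(2)*sqrt(l) (d(l) = sqrt(2*l) = sqrt(2)*sqrt(l))
r(X, I) = -sqrt(2)*X**(3/2) (r(X, I) = ((sqrt(2)*sqrt(X))*(-1))*X = (-sqrt(2)*sqrt(X))*X = -sqrt(2)*X**(3/2))
17259 - r(143, 84 - 1*(-104)) = 17259 - (-1)*sqrt(2)*143**(3/2) = 17259 - (-1)*sqrt(2)*143*sqrt(143) = 17259 - (-143)*sqrt(286) = 17259 + 143*sqrt(286)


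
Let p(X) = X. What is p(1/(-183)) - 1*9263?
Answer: -1695130/183 ≈ -9263.0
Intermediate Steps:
p(1/(-183)) - 1*9263 = 1/(-183) - 1*9263 = -1/183 - 9263 = -1695130/183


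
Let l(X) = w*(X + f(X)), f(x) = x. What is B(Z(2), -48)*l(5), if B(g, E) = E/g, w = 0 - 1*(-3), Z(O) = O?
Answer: -720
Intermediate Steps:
w = 3 (w = 0 + 3 = 3)
l(X) = 6*X (l(X) = 3*(X + X) = 3*(2*X) = 6*X)
B(Z(2), -48)*l(5) = (-48/2)*(6*5) = -48*1/2*30 = -24*30 = -720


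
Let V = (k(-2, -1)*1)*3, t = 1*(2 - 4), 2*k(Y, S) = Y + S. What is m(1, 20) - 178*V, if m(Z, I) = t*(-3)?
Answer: 807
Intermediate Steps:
k(Y, S) = S/2 + Y/2 (k(Y, S) = (Y + S)/2 = (S + Y)/2 = S/2 + Y/2)
t = -2 (t = 1*(-2) = -2)
m(Z, I) = 6 (m(Z, I) = -2*(-3) = 6)
V = -9/2 (V = (((½)*(-1) + (½)*(-2))*1)*3 = ((-½ - 1)*1)*3 = -3/2*1*3 = -3/2*3 = -9/2 ≈ -4.5000)
m(1, 20) - 178*V = 6 - 178*(-9/2) = 6 + 801 = 807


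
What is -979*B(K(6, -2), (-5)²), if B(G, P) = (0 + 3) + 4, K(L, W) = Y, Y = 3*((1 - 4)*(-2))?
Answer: -6853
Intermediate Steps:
Y = 18 (Y = 3*(-3*(-2)) = 3*6 = 18)
K(L, W) = 18
B(G, P) = 7 (B(G, P) = 3 + 4 = 7)
-979*B(K(6, -2), (-5)²) = -979*7 = -6853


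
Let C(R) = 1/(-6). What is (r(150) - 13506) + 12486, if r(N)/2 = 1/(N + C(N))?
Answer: -916968/899 ≈ -1020.0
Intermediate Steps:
C(R) = -1/6 (C(R) = 1*(-1/6) = -1/6)
r(N) = 2/(-1/6 + N) (r(N) = 2/(N - 1/6) = 2/(-1/6 + N))
(r(150) - 13506) + 12486 = (12/(-1 + 6*150) - 13506) + 12486 = (12/(-1 + 900) - 13506) + 12486 = (12/899 - 13506) + 12486 = -12141882/899 + 12486 = -916968/899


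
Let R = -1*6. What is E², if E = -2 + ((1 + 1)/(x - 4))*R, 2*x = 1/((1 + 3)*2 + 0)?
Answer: 484/441 ≈ 1.0975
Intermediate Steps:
R = -6
x = 1/16 (x = 1/(2*((1 + 3)*2 + 0)) = 1/(2*(4*2 + 0)) = 1/(2*(8 + 0)) = (½)/8 = (½)*(⅛) = 1/16 ≈ 0.062500)
E = 22/21 (E = -2 + ((1 + 1)/(1/16 - 4))*(-6) = -2 + (2/(-63/16))*(-6) = -2 + (2*(-16/63))*(-6) = -2 - 32/63*(-6) = -2 + 64/21 = 22/21 ≈ 1.0476)
E² = (22/21)² = 484/441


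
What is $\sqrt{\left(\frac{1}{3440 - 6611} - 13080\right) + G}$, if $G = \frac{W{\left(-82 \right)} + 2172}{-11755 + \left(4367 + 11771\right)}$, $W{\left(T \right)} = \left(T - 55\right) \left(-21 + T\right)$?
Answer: $\frac{i \sqrt{31184213369175790}}{1544277} \approx 114.35 i$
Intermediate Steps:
$W{\left(T \right)} = \left(-55 + T\right) \left(-21 + T\right)$
$G = \frac{16283}{4383}$ ($G = \frac{\left(1155 + \left(-82\right)^{2} - -6232\right) + 2172}{-11755 + \left(4367 + 11771\right)} = \frac{\left(1155 + 6724 + 6232\right) + 2172}{-11755 + 16138} = \frac{14111 + 2172}{4383} = 16283 \cdot \frac{1}{4383} = \frac{16283}{4383} \approx 3.715$)
$\sqrt{\left(\frac{1}{3440 - 6611} - 13080\right) + G} = \sqrt{\left(\frac{1}{3440 - 6611} - 13080\right) + \frac{16283}{4383}} = \sqrt{\left(\frac{1}{-3171} - 13080\right) + \frac{16283}{4383}} = \sqrt{\left(- \frac{1}{3171} - 13080\right) + \frac{16283}{4383}} = \sqrt{- \frac{41476681}{3171} + \frac{16283}{4383}} = \sqrt{- \frac{60580219810}{4632831}} = \frac{i \sqrt{31184213369175790}}{1544277}$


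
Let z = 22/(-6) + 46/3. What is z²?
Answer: 1225/9 ≈ 136.11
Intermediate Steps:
z = 35/3 (z = 22*(-⅙) + 46*(⅓) = -11/3 + 46/3 = 35/3 ≈ 11.667)
z² = (35/3)² = 1225/9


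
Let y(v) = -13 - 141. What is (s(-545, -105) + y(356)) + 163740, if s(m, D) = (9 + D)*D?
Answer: 173666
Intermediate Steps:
y(v) = -154
s(m, D) = D*(9 + D)
(s(-545, -105) + y(356)) + 163740 = (-105*(9 - 105) - 154) + 163740 = (-105*(-96) - 154) + 163740 = (10080 - 154) + 163740 = 9926 + 163740 = 173666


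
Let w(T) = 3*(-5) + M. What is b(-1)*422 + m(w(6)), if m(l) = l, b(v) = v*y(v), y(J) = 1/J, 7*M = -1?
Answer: 2848/7 ≈ 406.86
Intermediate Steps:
M = -⅐ (M = (⅐)*(-1) = -⅐ ≈ -0.14286)
w(T) = -106/7 (w(T) = 3*(-5) - ⅐ = -15 - ⅐ = -106/7)
b(v) = 1 (b(v) = v/v = 1)
b(-1)*422 + m(w(6)) = 1*422 - 106/7 = 422 - 106/7 = 2848/7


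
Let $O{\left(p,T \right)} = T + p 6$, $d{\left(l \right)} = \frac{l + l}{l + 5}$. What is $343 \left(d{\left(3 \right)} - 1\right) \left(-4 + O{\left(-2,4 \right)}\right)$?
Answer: $1029$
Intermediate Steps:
$d{\left(l \right)} = \frac{2 l}{5 + l}$
$O{\left(p,T \right)} = T + 6 p$
$343 \left(d{\left(3 \right)} - 1\right) \left(-4 + O{\left(-2,4 \right)}\right) = 343 \left(2 \cdot 3 \frac{1}{5 + 3} - 1\right) \left(-4 + \left(4 + 6 \left(-2\right)\right)\right) = 343 \left(2 \cdot 3 \cdot \frac{1}{8} - 1\right) \left(-4 + \left(4 - 12\right)\right) = 343 \left(2 \cdot 3 \cdot \frac{1}{8} - 1\right) \left(-4 - 8\right) = 343 \left(\frac{3}{4} - 1\right) \left(-12\right) = 343 \left(\left(- \frac{1}{4}\right) \left(-12\right)\right) = 343 \cdot 3 = 1029$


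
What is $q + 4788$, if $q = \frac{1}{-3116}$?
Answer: $\frac{14919407}{3116} \approx 4788.0$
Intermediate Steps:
$q = - \frac{1}{3116} \approx -0.00032092$
$q + 4788 = - \frac{1}{3116} + 4788 = \frac{14919407}{3116}$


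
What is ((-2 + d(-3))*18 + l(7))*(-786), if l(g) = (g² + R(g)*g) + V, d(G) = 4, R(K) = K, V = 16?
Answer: -117900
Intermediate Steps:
l(g) = 16 + 2*g² (l(g) = (g² + g*g) + 16 = (g² + g²) + 16 = 2*g² + 16 = 16 + 2*g²)
((-2 + d(-3))*18 + l(7))*(-786) = ((-2 + 4)*18 + (16 + 2*7²))*(-786) = (2*18 + (16 + 2*49))*(-786) = (36 + (16 + 98))*(-786) = (36 + 114)*(-786) = 150*(-786) = -117900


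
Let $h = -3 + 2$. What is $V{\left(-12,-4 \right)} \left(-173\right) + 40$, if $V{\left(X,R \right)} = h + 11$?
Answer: $-1690$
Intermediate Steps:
$h = -1$
$V{\left(X,R \right)} = 10$ ($V{\left(X,R \right)} = -1 + 11 = 10$)
$V{\left(-12,-4 \right)} \left(-173\right) + 40 = 10 \left(-173\right) + 40 = -1730 + 40 = -1690$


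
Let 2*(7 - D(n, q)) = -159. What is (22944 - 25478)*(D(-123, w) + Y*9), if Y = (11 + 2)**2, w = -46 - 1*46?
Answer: -4073405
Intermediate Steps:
w = -92 (w = -46 - 46 = -92)
D(n, q) = 173/2 (D(n, q) = 7 - 1/2*(-159) = 7 + 159/2 = 173/2)
Y = 169 (Y = 13**2 = 169)
(22944 - 25478)*(D(-123, w) + Y*9) = (22944 - 25478)*(173/2 + 169*9) = -2534*(173/2 + 1521) = -2534*3215/2 = -4073405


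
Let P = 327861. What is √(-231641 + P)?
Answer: 2*√24055 ≈ 310.19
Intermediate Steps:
√(-231641 + P) = √(-231641 + 327861) = √96220 = 2*√24055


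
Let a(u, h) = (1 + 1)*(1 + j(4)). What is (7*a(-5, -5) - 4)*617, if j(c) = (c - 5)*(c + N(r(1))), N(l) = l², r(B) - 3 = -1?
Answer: -62934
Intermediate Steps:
r(B) = 2 (r(B) = 3 - 1 = 2)
j(c) = (-5 + c)*(4 + c) (j(c) = (c - 5)*(c + 2²) = (-5 + c)*(c + 4) = (-5 + c)*(4 + c))
a(u, h) = -14 (a(u, h) = (1 + 1)*(1 + (-20 + 4² - 1*4)) = 2*(1 + (-20 + 16 - 4)) = 2*(1 - 8) = 2*(-7) = -14)
(7*a(-5, -5) - 4)*617 = (7*(-14) - 4)*617 = (-98 - 4)*617 = -102*617 = -62934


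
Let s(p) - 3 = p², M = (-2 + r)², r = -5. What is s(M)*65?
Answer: 156260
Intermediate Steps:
M = 49 (M = (-2 - 5)² = (-7)² = 49)
s(p) = 3 + p²
s(M)*65 = (3 + 49²)*65 = (3 + 2401)*65 = 2404*65 = 156260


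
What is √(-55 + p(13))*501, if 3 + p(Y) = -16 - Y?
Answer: 501*I*√87 ≈ 4673.0*I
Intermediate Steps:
p(Y) = -19 - Y (p(Y) = -3 + (-16 - Y) = -19 - Y)
√(-55 + p(13))*501 = √(-55 + (-19 - 1*13))*501 = √(-55 + (-19 - 13))*501 = √(-55 - 32)*501 = √(-87)*501 = (I*√87)*501 = 501*I*√87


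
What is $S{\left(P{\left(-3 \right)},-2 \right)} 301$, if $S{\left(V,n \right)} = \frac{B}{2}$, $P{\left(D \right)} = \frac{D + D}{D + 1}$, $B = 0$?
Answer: $0$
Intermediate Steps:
$P{\left(D \right)} = \frac{2 D}{1 + D}$
$S{\left(V,n \right)} = 0$ ($S{\left(V,n \right)} = \frac{0}{2} = 0 \cdot \frac{1}{2} = 0$)
$S{\left(P{\left(-3 \right)},-2 \right)} 301 = 0 \cdot 301 = 0$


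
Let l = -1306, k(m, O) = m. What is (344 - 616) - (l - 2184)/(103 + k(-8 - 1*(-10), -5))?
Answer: -5014/21 ≈ -238.76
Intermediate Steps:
(344 - 616) - (l - 2184)/(103 + k(-8 - 1*(-10), -5)) = (344 - 616) - (-1306 - 2184)/(103 + (-8 - 1*(-10))) = -272 - (-3490)/(103 + (-8 + 10)) = -272 - (-3490)/(103 + 2) = -272 - (-3490)/105 = -272 - 1*(-698/21) = -272 + 698/21 = -5014/21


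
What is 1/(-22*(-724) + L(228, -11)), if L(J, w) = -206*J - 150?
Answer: -1/31190 ≈ -3.2062e-5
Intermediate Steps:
L(J, w) = -150 - 206*J
1/(-22*(-724) + L(228, -11)) = 1/(-22*(-724) + (-150 - 206*228)) = 1/(15928 + (-150 - 46968)) = 1/(15928 - 47118) = 1/(-31190) = -1/31190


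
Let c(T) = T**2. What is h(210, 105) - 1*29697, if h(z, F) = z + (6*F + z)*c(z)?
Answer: 37014513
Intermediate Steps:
h(z, F) = z + z**2*(z + 6*F) (h(z, F) = z + (6*F + z)*z**2 = z + (z + 6*F)*z**2 = z + z**2*(z + 6*F))
h(210, 105) - 1*29697 = 210*(1 + 210**2 + 6*105*210) - 1*29697 = 210*(1 + 44100 + 132300) - 29697 = 210*176401 - 29697 = 37044210 - 29697 = 37014513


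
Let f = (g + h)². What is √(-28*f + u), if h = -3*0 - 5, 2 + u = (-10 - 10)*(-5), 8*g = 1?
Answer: I*√9079/4 ≈ 23.821*I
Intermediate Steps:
g = ⅛ (g = (⅛)*1 = ⅛ ≈ 0.12500)
u = 98 (u = -2 + (-10 - 10)*(-5) = -2 - 20*(-5) = -2 + 100 = 98)
h = -5 (h = 0 - 5 = -5)
f = 1521/64 (f = (⅛ - 5)² = (-39/8)² = 1521/64 ≈ 23.766)
√(-28*f + u) = √(-28*1521/64 + 98) = √(-10647/16 + 98) = √(-9079/16) = I*√9079/4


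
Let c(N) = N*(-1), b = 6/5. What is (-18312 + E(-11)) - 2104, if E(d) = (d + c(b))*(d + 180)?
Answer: -112389/5 ≈ -22478.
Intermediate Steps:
b = 6/5 (b = 6*(⅕) = 6/5 ≈ 1.2000)
c(N) = -N
E(d) = (180 + d)*(-6/5 + d) (E(d) = (d - 1*6/5)*(d + 180) = (d - 6/5)*(180 + d) = (-6/5 + d)*(180 + d) = (180 + d)*(-6/5 + d))
(-18312 + E(-11)) - 2104 = (-18312 + (-216 + (-11)² + (894/5)*(-11))) - 2104 = (-18312 + (-216 + 121 - 9834/5)) - 2104 = (-18312 - 10309/5) - 2104 = -101869/5 - 2104 = -112389/5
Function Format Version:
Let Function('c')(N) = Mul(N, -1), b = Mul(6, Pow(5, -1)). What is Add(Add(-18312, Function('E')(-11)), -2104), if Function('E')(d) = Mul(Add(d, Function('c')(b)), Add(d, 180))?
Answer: Rational(-112389, 5) ≈ -22478.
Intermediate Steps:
b = Rational(6, 5) (b = Mul(6, Rational(1, 5)) = Rational(6, 5) ≈ 1.2000)
Function('c')(N) = Mul(-1, N)
Function('E')(d) = Mul(Add(180, d), Add(Rational(-6, 5), d)) (Function('E')(d) = Mul(Add(d, Mul(-1, Rational(6, 5))), Add(d, 180)) = Mul(Add(d, Rational(-6, 5)), Add(180, d)) = Mul(Add(Rational(-6, 5), d), Add(180, d)) = Mul(Add(180, d), Add(Rational(-6, 5), d)))
Add(Add(-18312, Function('E')(-11)), -2104) = Add(Add(-18312, Add(-216, Pow(-11, 2), Mul(Rational(894, 5), -11))), -2104) = Add(Add(-18312, Add(-216, 121, Rational(-9834, 5))), -2104) = Add(Add(-18312, Rational(-10309, 5)), -2104) = Add(Rational(-101869, 5), -2104) = Rational(-112389, 5)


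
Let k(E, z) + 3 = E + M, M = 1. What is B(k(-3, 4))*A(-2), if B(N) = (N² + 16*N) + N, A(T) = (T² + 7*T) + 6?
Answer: 240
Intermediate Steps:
k(E, z) = -2 + E (k(E, z) = -3 + (E + 1) = -3 + (1 + E) = -2 + E)
A(T) = 6 + T² + 7*T
B(N) = N² + 17*N
B(k(-3, 4))*A(-2) = ((-2 - 3)*(17 + (-2 - 3)))*(6 + (-2)² + 7*(-2)) = (-5*(17 - 5))*(6 + 4 - 14) = -5*12*(-4) = -60*(-4) = 240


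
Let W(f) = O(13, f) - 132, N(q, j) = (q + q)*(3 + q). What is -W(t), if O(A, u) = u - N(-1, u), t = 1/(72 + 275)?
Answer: 44415/347 ≈ 128.00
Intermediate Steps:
N(q, j) = 2*q*(3 + q) (N(q, j) = (2*q)*(3 + q) = 2*q*(3 + q))
t = 1/347 ≈ 0.0028818
O(A, u) = 4 + u (O(A, u) = u - 2*(-1)*(3 - 1) = u - 2*(-1)*2 = u - 1*(-4) = u + 4 = 4 + u)
W(f) = -128 + f (W(f) = (4 + f) - 132 = -128 + f)
-W(t) = -(-128 + 1/347) = -1*(-44415/347) = 44415/347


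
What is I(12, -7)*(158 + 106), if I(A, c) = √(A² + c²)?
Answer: 264*√193 ≈ 3667.6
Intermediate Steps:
I(12, -7)*(158 + 106) = √(12² + (-7)²)*(158 + 106) = √(144 + 49)*264 = √193*264 = 264*√193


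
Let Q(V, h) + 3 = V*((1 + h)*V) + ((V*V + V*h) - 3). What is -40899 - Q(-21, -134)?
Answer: 14505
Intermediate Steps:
Q(V, h) = -6 + V² + V*h + V²*(1 + h) (Q(V, h) = -3 + (V*((1 + h)*V) + ((V*V + V*h) - 3)) = -3 + (V*(V*(1 + h)) + ((V² + V*h) - 3)) = -3 + (V²*(1 + h) + (-3 + V² + V*h)) = -3 + (-3 + V² + V*h + V²*(1 + h)) = -6 + V² + V*h + V²*(1 + h))
-40899 - Q(-21, -134) = -40899 - (-6 + 2*(-21)² - 21*(-134) - 134*(-21)²) = -40899 - (-6 + 2*441 + 2814 - 134*441) = -40899 - (-6 + 882 + 2814 - 59094) = -40899 - 1*(-55404) = -40899 + 55404 = 14505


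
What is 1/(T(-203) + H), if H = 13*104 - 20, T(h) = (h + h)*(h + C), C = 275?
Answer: -1/27900 ≈ -3.5842e-5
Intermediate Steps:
T(h) = 2*h*(275 + h) (T(h) = (h + h)*(h + 275) = (2*h)*(275 + h) = 2*h*(275 + h))
H = 1332 (H = 1352 - 20 = 1332)
1/(T(-203) + H) = 1/(2*(-203)*(275 - 203) + 1332) = 1/(2*(-203)*72 + 1332) = 1/(-29232 + 1332) = 1/(-27900) = -1/27900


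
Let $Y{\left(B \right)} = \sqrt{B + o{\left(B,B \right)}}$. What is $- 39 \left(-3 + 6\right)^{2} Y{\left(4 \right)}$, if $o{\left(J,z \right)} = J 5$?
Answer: $- 702 \sqrt{6} \approx -1719.5$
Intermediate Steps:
$o{\left(J,z \right)} = 5 J$
$Y{\left(B \right)} = \sqrt{6} \sqrt{B}$ ($Y{\left(B \right)} = \sqrt{B + 5 B} = \sqrt{6 B} = \sqrt{6} \sqrt{B}$)
$- 39 \left(-3 + 6\right)^{2} Y{\left(4 \right)} = - 39 \left(-3 + 6\right)^{2} \sqrt{6} \sqrt{4} = - 39 \cdot 3^{2} \sqrt{6} \cdot 2 = \left(-39\right) 9 \cdot 2 \sqrt{6} = - 351 \cdot 2 \sqrt{6} = - 702 \sqrt{6}$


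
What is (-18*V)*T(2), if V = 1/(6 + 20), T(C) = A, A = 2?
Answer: -18/13 ≈ -1.3846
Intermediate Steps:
T(C) = 2
V = 1/26 ≈ 0.038462
(-18*V)*T(2) = -18*1/26*2 = -9/13*2 = -18/13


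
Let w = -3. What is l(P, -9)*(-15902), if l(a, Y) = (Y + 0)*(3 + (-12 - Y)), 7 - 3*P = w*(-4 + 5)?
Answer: 0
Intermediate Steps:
P = 10/3 (P = 7/3 - (-1)*(-4 + 5) = 7/3 - (-1) = 7/3 - ⅓*(-3) = 7/3 + 1 = 10/3 ≈ 3.3333)
l(a, Y) = Y*(-9 - Y)
l(P, -9)*(-15902) = -1*(-9)*(9 - 9)*(-15902) = -1*(-9)*0*(-15902) = 0*(-15902) = 0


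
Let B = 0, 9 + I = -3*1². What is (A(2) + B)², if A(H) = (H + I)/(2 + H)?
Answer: 25/4 ≈ 6.2500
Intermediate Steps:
I = -12 (I = -9 - 3*1² = -9 - 3*1 = -9 - 3 = -12)
A(H) = (-12 + H)/(2 + H) (A(H) = (H - 12)/(2 + H) = (-12 + H)/(2 + H))
(A(2) + B)² = ((-12 + 2)/(2 + 2) + 0)² = (-10/4 + 0)² = ((¼)*(-10) + 0)² = (-5/2 + 0)² = (-5/2)² = 25/4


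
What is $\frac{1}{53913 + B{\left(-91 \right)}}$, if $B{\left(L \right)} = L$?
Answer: $\frac{1}{53822} \approx 1.858 \cdot 10^{-5}$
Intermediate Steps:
$\frac{1}{53913 + B{\left(-91 \right)}} = \frac{1}{53913 - 91} = \frac{1}{53822}$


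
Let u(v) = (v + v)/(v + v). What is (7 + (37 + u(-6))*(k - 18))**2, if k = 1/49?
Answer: 1097928225/2401 ≈ 4.5728e+5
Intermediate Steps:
k = 1/49 ≈ 0.020408
u(v) = 1 (u(v) = (2*v)/((2*v)) = (2*v)*(1/(2*v)) = 1)
(7 + (37 + u(-6))*(k - 18))**2 = (7 + (37 + 1)*(1/49 - 18))**2 = (7 + 38*(-881/49))**2 = (7 - 33478/49)**2 = (-33135/49)**2 = 1097928225/2401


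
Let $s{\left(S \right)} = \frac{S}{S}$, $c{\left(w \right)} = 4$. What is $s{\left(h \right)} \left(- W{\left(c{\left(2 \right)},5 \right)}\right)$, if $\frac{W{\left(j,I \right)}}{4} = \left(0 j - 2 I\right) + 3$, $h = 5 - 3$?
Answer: $28$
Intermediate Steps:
$h = 2$ ($h = 5 - 3 = 2$)
$s{\left(S \right)} = 1$
$W{\left(j,I \right)} = 12 - 8 I$ ($W{\left(j,I \right)} = 4 \left(\left(0 j - 2 I\right) + 3\right) = 4 \left(\left(0 - 2 I\right) + 3\right) = 4 \left(- 2 I + 3\right) = 4 \left(3 - 2 I\right) = 12 - 8 I$)
$s{\left(h \right)} \left(- W{\left(c{\left(2 \right)},5 \right)}\right) = 1 \left(- (12 - 40)\right) = 1 \left(\left(-1\right) \left(-28\right)\right) = 1 \cdot 28 = 28$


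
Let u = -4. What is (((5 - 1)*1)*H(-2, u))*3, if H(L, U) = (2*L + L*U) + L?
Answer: 24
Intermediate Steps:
H(L, U) = 3*L + L*U
(((5 - 1)*1)*H(-2, u))*3 = (((5 - 1)*1)*(-2*(3 - 4)))*3 = ((4*1)*(-2*(-1)))*3 = (4*2)*3 = 8*3 = 24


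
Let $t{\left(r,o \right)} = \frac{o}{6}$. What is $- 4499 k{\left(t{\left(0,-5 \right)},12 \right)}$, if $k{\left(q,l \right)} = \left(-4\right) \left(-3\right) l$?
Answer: $-647856$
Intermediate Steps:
$t{\left(r,o \right)} = \frac{o}{6}$ ($t{\left(r,o \right)} = o \frac{1}{6} = \frac{o}{6}$)
$k{\left(q,l \right)} = 12 l$
$- 4499 k{\left(t{\left(0,-5 \right)},12 \right)} = - 4499 \cdot 12 \cdot 12 = \left(-4499\right) 144 = -647856$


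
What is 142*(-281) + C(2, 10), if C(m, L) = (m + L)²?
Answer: -39758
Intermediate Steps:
C(m, L) = (L + m)²
142*(-281) + C(2, 10) = 142*(-281) + (10 + 2)² = -39902 + 12² = -39902 + 144 = -39758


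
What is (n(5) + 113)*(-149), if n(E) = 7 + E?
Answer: -18625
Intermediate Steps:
(n(5) + 113)*(-149) = ((7 + 5) + 113)*(-149) = (12 + 113)*(-149) = 125*(-149) = -18625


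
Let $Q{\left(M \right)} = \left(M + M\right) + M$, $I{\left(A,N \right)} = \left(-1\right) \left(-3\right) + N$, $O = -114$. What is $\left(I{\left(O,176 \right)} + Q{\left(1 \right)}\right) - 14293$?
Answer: $-14111$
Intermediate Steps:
$I{\left(A,N \right)} = 3 + N$
$Q{\left(M \right)} = 3 M$ ($Q{\left(M \right)} = 2 M + M = 3 M$)
$\left(I{\left(O,176 \right)} + Q{\left(1 \right)}\right) - 14293 = \left(\left(3 + 176\right) + 3 \cdot 1\right) - 14293 = \left(179 + 3\right) - 14293 = 182 - 14293 = -14111$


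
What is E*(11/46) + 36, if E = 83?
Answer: 2569/46 ≈ 55.848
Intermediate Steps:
E*(11/46) + 36 = 83*(11/46) + 36 = 913/46 + 36 = 2569/46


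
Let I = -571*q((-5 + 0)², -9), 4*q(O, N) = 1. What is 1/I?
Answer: -4/571 ≈ -0.0070053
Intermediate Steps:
q(O, N) = ¼ (q(O, N) = (¼)*1 = ¼)
I = -571/4 (I = -571*¼ = -571/4 ≈ -142.75)
1/I = 1/(-571/4) = -4/571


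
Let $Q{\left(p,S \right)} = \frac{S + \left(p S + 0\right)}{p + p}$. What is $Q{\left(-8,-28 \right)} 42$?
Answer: $- \frac{1029}{2} \approx -514.5$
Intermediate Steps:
$Q{\left(p,S \right)} = \frac{S + S p}{2 p}$ ($Q{\left(p,S \right)} = \frac{S + \left(S p + 0\right)}{2 p} = \left(S + S p\right) \frac{1}{2 p} = \frac{S + S p}{2 p}$)
$Q{\left(-8,-28 \right)} 42 = \frac{1}{2} \left(-28\right) \frac{1}{-8} \left(1 - 8\right) 42 = \frac{1}{2} \left(-28\right) \left(- \frac{1}{8}\right) \left(-7\right) 42 = \left(- \frac{49}{4}\right) 42 = - \frac{1029}{2}$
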